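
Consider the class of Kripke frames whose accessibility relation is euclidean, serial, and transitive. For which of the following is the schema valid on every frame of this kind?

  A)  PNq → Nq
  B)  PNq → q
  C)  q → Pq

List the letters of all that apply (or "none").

(A) the dual of axiom 5: valid iff R is euclidean. Every such R is euclidean — valid.
(B) PNq → q (the dual of axiom B) characterises the symmetric frames. Such an R need not be symmetric — not valid.
(C) q → Pq is the dual of axiom T, which corresponds to reflexivity. Such an R need not be reflexive — not valid.

A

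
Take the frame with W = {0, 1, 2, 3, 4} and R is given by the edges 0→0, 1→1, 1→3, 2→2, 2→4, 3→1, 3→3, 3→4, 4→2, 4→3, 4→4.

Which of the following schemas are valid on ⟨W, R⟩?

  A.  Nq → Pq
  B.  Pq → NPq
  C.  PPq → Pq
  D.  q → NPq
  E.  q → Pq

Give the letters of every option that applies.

R is reflexive: each world relates to itself.
R is symmetric: every R-edge is matched by its reverse.
R is not transitive: 1 R 3 and 3 R 4 but not 1 R 4.
R is not euclidean: 3 R 1 and 3 R 4 but not 1 R 4.
R is serial: every world has an R-successor.
(A) Nq → Pq is axiom D, which corresponds to seriality. R is serial — valid.
(B) axiom 5: valid iff R is euclidean. R is not euclidean — not valid.
(C) PPq → Pq (the dual of axiom 4) characterises the transitive frames. R is not transitive — not valid.
(D) axiom B: valid iff R is symmetric. R is symmetric — valid.
(E) q → Pq (the dual of axiom T) characterises the reflexive frames. R is reflexive — valid.

A, D, E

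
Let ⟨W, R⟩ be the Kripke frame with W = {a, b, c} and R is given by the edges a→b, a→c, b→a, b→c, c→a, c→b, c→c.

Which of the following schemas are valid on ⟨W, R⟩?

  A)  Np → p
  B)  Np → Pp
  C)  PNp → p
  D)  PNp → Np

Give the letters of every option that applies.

R is not reflexive: not a R a.
R is symmetric: every R-edge is matched by its reverse.
R is not euclidean: a R b and a R b but not b R b.
R is serial: every world has an R-successor.
(A) axiom T: valid iff R is reflexive. R is not reflexive — not valid.
(B) axiom D: valid iff R is serial. R is serial — valid.
(C) PNp → p is the dual of axiom B; it is valid on a frame exactly when R is symmetric. R is symmetric, so valid.
(D) PNp → Np is the dual of axiom 5, which corresponds to the euclidean property. R is not euclidean — not valid.

B, C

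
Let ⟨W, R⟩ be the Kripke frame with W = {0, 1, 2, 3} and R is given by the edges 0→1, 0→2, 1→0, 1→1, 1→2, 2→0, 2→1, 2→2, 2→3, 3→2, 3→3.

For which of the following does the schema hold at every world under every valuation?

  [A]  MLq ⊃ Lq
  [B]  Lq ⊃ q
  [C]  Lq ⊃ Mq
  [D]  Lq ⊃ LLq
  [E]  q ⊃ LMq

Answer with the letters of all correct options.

R is not reflexive: not 0 R 0.
R is symmetric: every R-edge is matched by its reverse.
R is not transitive: 0 R 1 and 1 R 0 but not 0 R 0.
R is not euclidean: 2 R 0 and 2 R 3 but not 0 R 3.
R is serial: every world has an R-successor.
(A) MLq ⊃ Lq is the dual of axiom 5; it is valid on a frame exactly when R is euclidean. R is not euclidean, so not valid.
(B) axiom T: valid iff R is reflexive. R is not reflexive — not valid.
(C) Lq ⊃ Mq is axiom D; it is valid on a frame exactly when R is serial. R is serial, so valid.
(D) axiom 4: valid iff R is transitive. R is not transitive — not valid.
(E) axiom B: valid iff R is symmetric. R is symmetric — valid.

C, E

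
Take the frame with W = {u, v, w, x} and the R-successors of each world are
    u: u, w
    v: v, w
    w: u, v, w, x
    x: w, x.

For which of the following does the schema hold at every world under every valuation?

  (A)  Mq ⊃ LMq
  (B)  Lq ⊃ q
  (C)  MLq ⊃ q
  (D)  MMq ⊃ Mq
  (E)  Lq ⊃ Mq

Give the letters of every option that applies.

B, C, E

R is reflexive: each world relates to itself.
R is symmetric: every R-edge is matched by its reverse.
R is not transitive: u R w and w R v but not u R v.
R is not euclidean: w R u and w R v but not u R v.
R is serial: every world has an R-successor.
(A) axiom 5: valid iff R is euclidean. R is not euclidean — not valid.
(B) Lq ⊃ q is axiom T, which corresponds to reflexivity. R is reflexive — valid.
(C) MLq ⊃ q (the dual of axiom B) characterises the symmetric frames. R is symmetric — valid.
(D) MMq ⊃ Mq (the dual of axiom 4) characterises the transitive frames. R is not transitive — not valid.
(E) Lq ⊃ Mq (axiom D) characterises the serial frames. R is serial — valid.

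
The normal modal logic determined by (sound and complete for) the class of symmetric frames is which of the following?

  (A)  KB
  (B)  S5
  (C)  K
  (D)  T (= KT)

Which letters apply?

(A) KB is determined by exactly this class.
(B) S5 is determined by the class of reflexive, symmetric, and transitive frames.
(C) K is determined by the class of arbitrary frames.
(D) T (= KT) is determined by the class of reflexive frames.

A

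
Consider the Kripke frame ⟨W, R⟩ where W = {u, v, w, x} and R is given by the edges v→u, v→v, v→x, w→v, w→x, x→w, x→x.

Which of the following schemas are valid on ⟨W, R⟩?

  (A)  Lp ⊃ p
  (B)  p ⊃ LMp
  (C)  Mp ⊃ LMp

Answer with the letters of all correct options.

none

R is not reflexive: not u R u.
R is not symmetric: v R u but not u R v.
R is not euclidean: v R u and v R v but not u R v.
(A) Lp ⊃ p is axiom T; it is valid on a frame exactly when R is reflexive. R is not reflexive, so not valid.
(B) p ⊃ LMp is axiom B, which corresponds to symmetry. R is not symmetric — not valid.
(C) Mp ⊃ LMp is axiom 5, which corresponds to the euclidean property. R is not euclidean — not valid.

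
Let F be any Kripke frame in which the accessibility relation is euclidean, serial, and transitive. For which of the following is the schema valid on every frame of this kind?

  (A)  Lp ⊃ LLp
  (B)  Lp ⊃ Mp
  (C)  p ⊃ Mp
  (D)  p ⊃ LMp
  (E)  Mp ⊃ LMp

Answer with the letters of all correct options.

A, B, E

(A) axiom 4: valid iff R is transitive. Every such R is transitive — valid.
(B) Lp ⊃ Mp is axiom D; it is valid on a frame exactly when R is serial. Every such R is serial, so valid.
(C) p ⊃ Mp is the dual of axiom T; it is valid on a frame exactly when R is reflexive. Such an R need not be reflexive, so not valid.
(D) p ⊃ LMp (axiom B) characterises the symmetric frames. Such an R need not be symmetric — not valid.
(E) axiom 5: valid iff R is euclidean. Every such R is euclidean — valid.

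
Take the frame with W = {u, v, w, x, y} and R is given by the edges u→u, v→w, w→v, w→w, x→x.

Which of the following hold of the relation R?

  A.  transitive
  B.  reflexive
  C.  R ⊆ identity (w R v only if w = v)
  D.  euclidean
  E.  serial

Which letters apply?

(A) not transitive: v R w and w R v but not v R v.
(B) not reflexive: not v R v.
(C) not ⊆ identity: v R w with v ≠ w.
(D) not euclidean: w R v and w R v but not v R v.
(E) not serial: y has no R-successor.

none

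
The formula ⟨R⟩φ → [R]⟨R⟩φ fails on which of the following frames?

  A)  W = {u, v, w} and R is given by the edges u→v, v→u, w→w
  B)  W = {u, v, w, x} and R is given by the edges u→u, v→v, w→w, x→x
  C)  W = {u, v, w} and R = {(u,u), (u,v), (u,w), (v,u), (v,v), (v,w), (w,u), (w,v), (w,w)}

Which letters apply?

The schema ⟨R⟩φ → [R]⟨R⟩φ is axiom 5; it is valid on a frame iff R is euclidean.
(A) R is not euclidean (u R v and u R v but not v R v), so the schema fails here.
(B) R is euclidean (any two R-successors of the same world are R-related), so the schema is valid here.
(C) R is euclidean (any two R-successors of the same world are R-related), so the schema is valid here.

A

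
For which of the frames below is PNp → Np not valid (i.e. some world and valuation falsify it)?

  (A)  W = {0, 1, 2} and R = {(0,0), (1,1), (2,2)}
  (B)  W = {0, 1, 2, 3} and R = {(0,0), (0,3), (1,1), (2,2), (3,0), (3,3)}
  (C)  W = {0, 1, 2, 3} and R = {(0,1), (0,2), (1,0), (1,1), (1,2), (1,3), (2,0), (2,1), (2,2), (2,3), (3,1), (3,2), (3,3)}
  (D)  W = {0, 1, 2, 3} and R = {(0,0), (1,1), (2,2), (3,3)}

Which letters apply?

The schema PNp → Np is the dual of axiom 5; it is valid on a frame iff R is euclidean.
(A) R is euclidean (any two R-successors of the same world are R-related), so the schema is valid here.
(B) R is euclidean (any two R-successors of the same world are R-related), so the schema is valid here.
(C) R is not euclidean (1 R 0 and 1 R 3 but not 0 R 3), so the schema fails here.
(D) R is euclidean (any two R-successors of the same world are R-related), so the schema is valid here.

C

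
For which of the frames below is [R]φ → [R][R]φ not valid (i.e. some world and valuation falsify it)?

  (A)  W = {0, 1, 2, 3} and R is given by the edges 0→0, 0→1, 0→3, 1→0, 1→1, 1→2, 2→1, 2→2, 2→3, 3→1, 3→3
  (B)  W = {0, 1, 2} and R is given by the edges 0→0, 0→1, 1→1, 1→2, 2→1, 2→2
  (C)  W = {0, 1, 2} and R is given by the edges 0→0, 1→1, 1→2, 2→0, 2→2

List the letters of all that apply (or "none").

A, B, C

The schema [R]φ → [R][R]φ is axiom 4; it is valid on a frame iff R is transitive.
(A) R is not transitive (0 R 1 and 1 R 2 but not 0 R 2), so the schema fails here.
(B) R is not transitive (0 R 1 and 1 R 2 but not 0 R 2), so the schema fails here.
(C) R is not transitive (1 R 2 and 2 R 0 but not 1 R 0), so the schema fails here.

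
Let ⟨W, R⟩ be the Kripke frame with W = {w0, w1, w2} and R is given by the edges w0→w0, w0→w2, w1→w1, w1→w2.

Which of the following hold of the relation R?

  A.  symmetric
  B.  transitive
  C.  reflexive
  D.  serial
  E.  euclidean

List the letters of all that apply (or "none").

B

(A) not symmetric: w0 R w2 but not w2 R w0.
(B) transitive: R is closed under composition.
(C) not reflexive: not w2 R w2.
(D) not serial: w2 has no R-successor.
(E) not euclidean: w0 R w2 and w0 R w0 but not w2 R w0.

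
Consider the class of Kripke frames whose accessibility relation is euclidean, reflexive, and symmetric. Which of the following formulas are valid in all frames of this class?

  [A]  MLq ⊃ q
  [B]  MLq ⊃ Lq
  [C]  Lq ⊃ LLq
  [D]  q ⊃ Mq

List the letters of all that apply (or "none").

A, B, C, D

A relation that is euclidean, reflexive, and symmetric is also serial and transitive.
(A) MLq ⊃ q is the dual of axiom B; it is valid on a frame exactly when R is symmetric. Every such R is symmetric, so valid.
(B) MLq ⊃ Lq is the dual of axiom 5, which corresponds to the euclidean property. Every such R is euclidean — valid.
(C) Lq ⊃ LLq is axiom 4; it is valid on a frame exactly when R is transitive. Every such R is transitive, so valid.
(D) the dual of axiom T: valid iff R is reflexive. Every such R is reflexive — valid.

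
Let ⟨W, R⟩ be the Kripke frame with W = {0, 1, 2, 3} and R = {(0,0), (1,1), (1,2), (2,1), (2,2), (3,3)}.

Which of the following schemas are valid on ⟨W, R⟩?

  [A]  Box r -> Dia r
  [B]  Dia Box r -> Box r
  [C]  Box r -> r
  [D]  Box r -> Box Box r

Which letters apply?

R is reflexive: each world relates to itself.
R is transitive: R is closed under composition.
R is euclidean: any two R-successors of the same world are R-related.
R is serial: every world has an R-successor.
(A) Box r -> Dia r is axiom D; it is valid on a frame exactly when R is serial. R is serial, so valid.
(B) Dia Box r -> Box r is the dual of axiom 5; it is valid on a frame exactly when R is euclidean. R is euclidean, so valid.
(C) Box r -> r (axiom T) characterises the reflexive frames. R is reflexive — valid.
(D) Box r -> Box Box r is axiom 4; it is valid on a frame exactly when R is transitive. R is transitive, so valid.

A, B, C, D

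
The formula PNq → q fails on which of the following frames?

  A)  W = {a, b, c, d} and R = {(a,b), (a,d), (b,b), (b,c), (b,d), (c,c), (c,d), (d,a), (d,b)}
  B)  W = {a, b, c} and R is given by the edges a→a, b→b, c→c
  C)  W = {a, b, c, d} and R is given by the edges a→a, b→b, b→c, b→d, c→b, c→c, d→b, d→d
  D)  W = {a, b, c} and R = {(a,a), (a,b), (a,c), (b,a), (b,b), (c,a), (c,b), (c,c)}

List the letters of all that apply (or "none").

A, D

The schema PNq → q is the dual of axiom B; it is valid on a frame iff R is symmetric.
(A) R is not symmetric (a R b but not b R a), so the schema fails here.
(B) R is symmetric (every R-edge is matched by its reverse), so the schema is valid here.
(C) R is symmetric (every R-edge is matched by its reverse), so the schema is valid here.
(D) R is not symmetric (c R b but not b R c), so the schema fails here.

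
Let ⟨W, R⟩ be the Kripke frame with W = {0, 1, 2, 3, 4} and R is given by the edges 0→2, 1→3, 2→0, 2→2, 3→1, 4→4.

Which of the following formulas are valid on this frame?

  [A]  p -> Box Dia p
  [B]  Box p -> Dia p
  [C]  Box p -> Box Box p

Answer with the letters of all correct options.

A, B

R is symmetric: every R-edge is matched by its reverse.
R is not transitive: 0 R 2 and 2 R 0 but not 0 R 0.
R is serial: every world has an R-successor.
(A) p -> Box Dia p is axiom B, which corresponds to symmetry. R is symmetric — valid.
(B) axiom D: valid iff R is serial. R is serial — valid.
(C) Box p -> Box Box p (axiom 4) characterises the transitive frames. R is not transitive — not valid.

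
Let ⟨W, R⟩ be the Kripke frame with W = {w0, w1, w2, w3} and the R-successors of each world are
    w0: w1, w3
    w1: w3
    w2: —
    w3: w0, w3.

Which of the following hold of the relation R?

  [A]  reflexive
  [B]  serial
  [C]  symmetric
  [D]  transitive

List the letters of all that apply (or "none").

none

(A) not reflexive: not w0 R w0.
(B) not serial: w2 has no R-successor.
(C) not symmetric: w0 R w1 but not w1 R w0.
(D) not transitive: w0 R w3 and w3 R w0 but not w0 R w0.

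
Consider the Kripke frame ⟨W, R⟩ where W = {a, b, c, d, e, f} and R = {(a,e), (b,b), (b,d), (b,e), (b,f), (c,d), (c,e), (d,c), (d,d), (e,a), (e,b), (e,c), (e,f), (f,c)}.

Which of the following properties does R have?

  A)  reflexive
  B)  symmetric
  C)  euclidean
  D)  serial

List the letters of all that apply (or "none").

D

(A) not reflexive: not a R a.
(B) not symmetric: b R d but not d R b.
(C) not euclidean: b R d and b R b but not d R b.
(D) serial: every world has an R-successor.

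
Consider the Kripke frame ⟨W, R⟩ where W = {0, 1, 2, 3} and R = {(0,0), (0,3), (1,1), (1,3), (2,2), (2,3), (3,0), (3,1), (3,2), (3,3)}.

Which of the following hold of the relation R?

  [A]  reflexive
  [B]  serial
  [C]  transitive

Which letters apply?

A, B

(A) reflexive: each world relates to itself.
(B) serial: every world has an R-successor.
(C) not transitive: 0 R 3 and 3 R 1 but not 0 R 1.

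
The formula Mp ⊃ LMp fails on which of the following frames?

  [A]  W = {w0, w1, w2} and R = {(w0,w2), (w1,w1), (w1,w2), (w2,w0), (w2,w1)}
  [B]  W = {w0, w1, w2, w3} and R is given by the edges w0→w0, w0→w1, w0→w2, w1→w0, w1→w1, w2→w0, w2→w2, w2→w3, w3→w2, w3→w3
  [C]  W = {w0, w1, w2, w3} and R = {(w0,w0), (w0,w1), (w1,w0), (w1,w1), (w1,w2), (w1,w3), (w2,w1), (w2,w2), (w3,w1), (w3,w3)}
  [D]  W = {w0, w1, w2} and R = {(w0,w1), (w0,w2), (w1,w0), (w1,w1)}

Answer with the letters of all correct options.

A, B, C, D

The schema Mp ⊃ LMp is axiom 5; it is valid on a frame iff R is euclidean.
(A) R is not euclidean (w2 R w0 and w2 R w1 but not w0 R w1), so the schema fails here.
(B) R is not euclidean (w0 R w1 and w0 R w2 but not w1 R w2), so the schema fails here.
(C) R is not euclidean (w1 R w0 and w1 R w2 but not w0 R w2), so the schema fails here.
(D) R is not euclidean (w0 R w1 and w0 R w2 but not w1 R w2), so the schema fails here.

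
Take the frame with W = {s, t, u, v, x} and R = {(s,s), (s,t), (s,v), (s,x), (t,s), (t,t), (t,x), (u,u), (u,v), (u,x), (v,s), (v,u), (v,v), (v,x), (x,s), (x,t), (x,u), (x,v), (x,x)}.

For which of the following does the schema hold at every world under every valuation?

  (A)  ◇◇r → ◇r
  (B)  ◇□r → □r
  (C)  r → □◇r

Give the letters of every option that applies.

R is symmetric: every R-edge is matched by its reverse.
R is not transitive: s R v and v R u but not s R u.
R is not euclidean: s R t and s R v but not t R v.
(A) ◇◇r → ◇r is the dual of axiom 4, which corresponds to transitivity. R is not transitive — not valid.
(B) ◇□r → □r (the dual of axiom 5) characterises the euclidean frames. R is not euclidean — not valid.
(C) r → □◇r is axiom B, which corresponds to symmetry. R is symmetric — valid.

C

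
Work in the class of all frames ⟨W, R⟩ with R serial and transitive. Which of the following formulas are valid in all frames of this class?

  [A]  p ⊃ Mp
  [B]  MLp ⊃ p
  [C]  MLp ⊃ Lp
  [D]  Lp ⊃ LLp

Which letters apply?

D

(A) p ⊃ Mp is the dual of axiom T; it is valid on a frame exactly when R is reflexive. Such an R need not be reflexive, so not valid.
(B) MLp ⊃ p (the dual of axiom B) characterises the symmetric frames. Such an R need not be symmetric — not valid.
(C) MLp ⊃ Lp (the dual of axiom 5) characterises the euclidean frames. Such an R need not be euclidean — not valid.
(D) Lp ⊃ LLp is axiom 4; it is valid on a frame exactly when R is transitive. Every such R is transitive, so valid.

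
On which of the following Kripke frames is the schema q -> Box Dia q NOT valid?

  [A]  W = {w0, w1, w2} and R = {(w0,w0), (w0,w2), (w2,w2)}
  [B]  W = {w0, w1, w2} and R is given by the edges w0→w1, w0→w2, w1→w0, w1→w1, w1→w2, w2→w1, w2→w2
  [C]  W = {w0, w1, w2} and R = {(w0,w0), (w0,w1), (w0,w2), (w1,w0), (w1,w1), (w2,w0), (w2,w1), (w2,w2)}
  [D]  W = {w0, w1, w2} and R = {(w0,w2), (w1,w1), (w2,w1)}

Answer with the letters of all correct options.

The schema q -> Box Dia q is axiom B; it is valid on a frame iff R is symmetric.
(A) R is not symmetric (w0 R w2 but not w2 R w0), so the schema fails here.
(B) R is not symmetric (w0 R w2 but not w2 R w0), so the schema fails here.
(C) R is not symmetric (w2 R w1 but not w1 R w2), so the schema fails here.
(D) R is not symmetric (w0 R w2 but not w2 R w0), so the schema fails here.

A, B, C, D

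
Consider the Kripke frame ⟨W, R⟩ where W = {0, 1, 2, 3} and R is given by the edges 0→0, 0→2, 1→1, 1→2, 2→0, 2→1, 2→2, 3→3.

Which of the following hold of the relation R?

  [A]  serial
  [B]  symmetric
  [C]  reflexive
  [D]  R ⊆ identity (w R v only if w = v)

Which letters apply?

(A) serial: every world has an R-successor.
(B) symmetric: every R-edge is matched by its reverse.
(C) reflexive: each world relates to itself.
(D) not ⊆ identity: 0 R 2 with 0 ≠ 2.

A, B, C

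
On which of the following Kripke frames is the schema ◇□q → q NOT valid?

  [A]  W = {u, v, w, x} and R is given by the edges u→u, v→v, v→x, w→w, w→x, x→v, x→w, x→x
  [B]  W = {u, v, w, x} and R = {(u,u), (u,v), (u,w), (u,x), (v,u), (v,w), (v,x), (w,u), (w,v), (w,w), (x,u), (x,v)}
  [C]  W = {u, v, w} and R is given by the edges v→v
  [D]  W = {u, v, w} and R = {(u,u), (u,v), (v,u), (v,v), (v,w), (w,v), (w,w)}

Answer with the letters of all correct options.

none

The schema ◇□q → q is the dual of axiom B; it is valid on a frame iff R is symmetric.
(A) R is symmetric (every R-edge is matched by its reverse), so the schema is valid here.
(B) R is symmetric (every R-edge is matched by its reverse), so the schema is valid here.
(C) R is symmetric (every R-edge is matched by its reverse), so the schema is valid here.
(D) R is symmetric (every R-edge is matched by its reverse), so the schema is valid here.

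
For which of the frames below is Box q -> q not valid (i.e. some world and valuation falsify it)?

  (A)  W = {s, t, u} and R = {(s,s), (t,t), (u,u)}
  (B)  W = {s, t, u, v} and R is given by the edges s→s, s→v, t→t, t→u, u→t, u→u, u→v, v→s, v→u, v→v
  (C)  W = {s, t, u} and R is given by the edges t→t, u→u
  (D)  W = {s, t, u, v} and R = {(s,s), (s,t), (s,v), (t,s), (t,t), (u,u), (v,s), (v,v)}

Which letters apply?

C

The schema Box q -> q is axiom T; it is valid on a frame iff R is reflexive.
(A) R is reflexive (each world relates to itself), so the schema is valid here.
(B) R is reflexive (each world relates to itself), so the schema is valid here.
(C) R is not reflexive (not s R s), so the schema fails here.
(D) R is reflexive (each world relates to itself), so the schema is valid here.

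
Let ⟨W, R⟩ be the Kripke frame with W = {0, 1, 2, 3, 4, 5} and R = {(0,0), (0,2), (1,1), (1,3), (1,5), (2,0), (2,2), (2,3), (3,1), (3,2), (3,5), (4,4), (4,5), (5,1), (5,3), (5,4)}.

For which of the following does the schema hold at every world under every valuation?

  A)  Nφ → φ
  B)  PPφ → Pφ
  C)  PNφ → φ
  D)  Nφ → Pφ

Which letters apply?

R is not reflexive: not 3 R 3.
R is symmetric: every R-edge is matched by its reverse.
R is not transitive: 0 R 2 and 2 R 3 but not 0 R 3.
R is serial: every world has an R-successor.
(A) Nφ → φ is axiom T, which corresponds to reflexivity. R is not reflexive — not valid.
(B) PPφ → Pφ (the dual of axiom 4) characterises the transitive frames. R is not transitive — not valid.
(C) PNφ → φ is the dual of axiom B; it is valid on a frame exactly when R is symmetric. R is symmetric, so valid.
(D) Nφ → Pφ (axiom D) characterises the serial frames. R is serial — valid.

C, D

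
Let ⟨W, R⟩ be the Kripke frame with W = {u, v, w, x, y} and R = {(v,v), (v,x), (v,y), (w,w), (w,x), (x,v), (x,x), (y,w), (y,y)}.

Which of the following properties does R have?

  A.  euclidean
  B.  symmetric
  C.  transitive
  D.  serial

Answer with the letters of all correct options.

none

(A) not euclidean: v R x and v R y but not x R y.
(B) not symmetric: v R y but not y R v.
(C) not transitive: v R y and y R w but not v R w.
(D) not serial: u has no R-successor.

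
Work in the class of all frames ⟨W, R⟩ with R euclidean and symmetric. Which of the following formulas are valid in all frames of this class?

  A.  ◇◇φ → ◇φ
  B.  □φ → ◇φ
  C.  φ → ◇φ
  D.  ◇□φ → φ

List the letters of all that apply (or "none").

A, D

A symmetric euclidean relation is transitive (uRv and vRw give vRu by symmetry, then uRw by the euclidean condition, applied at v).
(A) ◇◇φ → ◇φ (the dual of axiom 4) characterises the transitive frames. Every such R is transitive — valid.
(B) □φ → ◇φ is axiom D; it is valid on a frame exactly when R is serial. Such an R need not be serial, so not valid.
(C) φ → ◇φ is the dual of axiom T, which corresponds to reflexivity. Such an R need not be reflexive — not valid.
(D) ◇□φ → φ (the dual of axiom B) characterises the symmetric frames. Every such R is symmetric — valid.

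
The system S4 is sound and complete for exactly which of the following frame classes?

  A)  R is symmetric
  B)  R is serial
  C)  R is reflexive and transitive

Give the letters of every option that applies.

(A) this class determines KB, not S4.
(B) this class determines D, not S4.
(C) S4 is sound and complete for exactly this class.

C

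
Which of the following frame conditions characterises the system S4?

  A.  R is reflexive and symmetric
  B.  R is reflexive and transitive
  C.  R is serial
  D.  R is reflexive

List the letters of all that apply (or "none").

B

(A) this class determines B (= KTB), not S4.
(B) S4 is sound and complete for exactly this class.
(C) this class determines D, not S4.
(D) this class determines T (= KT), not S4.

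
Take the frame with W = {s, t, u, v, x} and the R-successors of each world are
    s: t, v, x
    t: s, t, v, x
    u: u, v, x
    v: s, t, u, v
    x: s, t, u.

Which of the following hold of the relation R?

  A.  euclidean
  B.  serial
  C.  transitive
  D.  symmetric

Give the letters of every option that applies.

(A) not euclidean: s R v and s R x but not v R x.
(B) serial: every world has an R-successor.
(C) not transitive: s R t and t R s but not s R s.
(D) symmetric: every R-edge is matched by its reverse.

B, D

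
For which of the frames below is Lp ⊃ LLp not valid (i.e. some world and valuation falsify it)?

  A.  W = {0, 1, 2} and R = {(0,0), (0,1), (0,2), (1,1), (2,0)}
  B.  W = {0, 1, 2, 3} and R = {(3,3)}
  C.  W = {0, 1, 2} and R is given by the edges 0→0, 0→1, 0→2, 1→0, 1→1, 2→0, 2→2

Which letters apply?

A, C

The schema Lp ⊃ LLp is axiom 4; it is valid on a frame iff R is transitive.
(A) R is not transitive (2 R 0 and 0 R 1 but not 2 R 1), so the schema fails here.
(B) R is transitive (R is closed under composition), so the schema is valid here.
(C) R is not transitive (1 R 0 and 0 R 2 but not 1 R 2), so the schema fails here.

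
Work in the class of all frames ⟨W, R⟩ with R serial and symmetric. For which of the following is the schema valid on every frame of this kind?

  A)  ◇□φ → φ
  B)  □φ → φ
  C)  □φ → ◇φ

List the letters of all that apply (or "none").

A, C

(A) ◇□φ → φ is the dual of axiom B; it is valid on a frame exactly when R is symmetric. Every such R is symmetric, so valid.
(B) □φ → φ is axiom T, which corresponds to reflexivity. Such an R need not be reflexive — not valid.
(C) □φ → ◇φ (axiom D) characterises the serial frames. Every such R is serial — valid.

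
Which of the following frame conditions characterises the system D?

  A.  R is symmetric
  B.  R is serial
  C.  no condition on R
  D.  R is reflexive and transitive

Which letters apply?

(A) this class determines KB, not D.
(B) D is sound and complete for exactly this class.
(C) this class determines K, not D.
(D) this class determines S4, not D.

B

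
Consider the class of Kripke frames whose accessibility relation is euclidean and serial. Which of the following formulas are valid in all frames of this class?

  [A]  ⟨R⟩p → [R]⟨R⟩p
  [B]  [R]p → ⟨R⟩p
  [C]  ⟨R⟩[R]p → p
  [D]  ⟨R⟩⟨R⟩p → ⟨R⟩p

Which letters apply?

A, B

(A) ⟨R⟩p → [R]⟨R⟩p (axiom 5) characterises the euclidean frames. Every such R is euclidean — valid.
(B) [R]p → ⟨R⟩p (axiom D) characterises the serial frames. Every such R is serial — valid.
(C) ⟨R⟩[R]p → p is the dual of axiom B, which corresponds to symmetry. Such an R need not be symmetric — not valid.
(D) the dual of axiom 4: valid iff R is transitive. Such an R need not be transitive — not valid.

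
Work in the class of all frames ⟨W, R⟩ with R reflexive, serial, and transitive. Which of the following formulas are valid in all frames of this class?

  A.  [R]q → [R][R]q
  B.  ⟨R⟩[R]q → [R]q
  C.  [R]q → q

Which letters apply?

(A) axiom 4: valid iff R is transitive. Every such R is transitive — valid.
(B) ⟨R⟩[R]q → [R]q (the dual of axiom 5) characterises the euclidean frames. Such an R need not be euclidean — not valid.
(C) [R]q → q (axiom T) characterises the reflexive frames. Every such R is reflexive — valid.

A, C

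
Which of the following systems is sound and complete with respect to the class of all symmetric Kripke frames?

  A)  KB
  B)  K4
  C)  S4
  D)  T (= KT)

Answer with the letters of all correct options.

A

(A) KB is determined by exactly this class.
(B) K4 is determined by the class of transitive frames.
(C) S4 is determined by the class of reflexive and transitive frames.
(D) T (= KT) is determined by the class of reflexive frames.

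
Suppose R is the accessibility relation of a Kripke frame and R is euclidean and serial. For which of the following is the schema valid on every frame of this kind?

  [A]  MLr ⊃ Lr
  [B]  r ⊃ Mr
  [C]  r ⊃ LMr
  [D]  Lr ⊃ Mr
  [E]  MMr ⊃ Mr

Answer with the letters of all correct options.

A, D

(A) MLr ⊃ Lr is the dual of axiom 5, which corresponds to the euclidean property. Every such R is euclidean — valid.
(B) r ⊃ Mr (the dual of axiom T) characterises the reflexive frames. Such an R need not be reflexive — not valid.
(C) axiom B: valid iff R is symmetric. Such an R need not be symmetric — not valid.
(D) Lr ⊃ Mr is axiom D, which corresponds to seriality. Every such R is serial — valid.
(E) MMr ⊃ Mr (the dual of axiom 4) characterises the transitive frames. Such an R need not be transitive — not valid.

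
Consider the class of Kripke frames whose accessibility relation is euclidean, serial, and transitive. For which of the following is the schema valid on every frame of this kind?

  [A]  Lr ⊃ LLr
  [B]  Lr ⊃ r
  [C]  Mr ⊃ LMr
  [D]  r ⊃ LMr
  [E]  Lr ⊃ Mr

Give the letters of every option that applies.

(A) Lr ⊃ LLr is axiom 4; it is valid on a frame exactly when R is transitive. Every such R is transitive, so valid.
(B) Lr ⊃ r (axiom T) characterises the reflexive frames. Such an R need not be reflexive — not valid.
(C) Mr ⊃ LMr (axiom 5) characterises the euclidean frames. Every such R is euclidean — valid.
(D) r ⊃ LMr is axiom B, which corresponds to symmetry. Such an R need not be symmetric — not valid.
(E) axiom D: valid iff R is serial. Every such R is serial — valid.

A, C, E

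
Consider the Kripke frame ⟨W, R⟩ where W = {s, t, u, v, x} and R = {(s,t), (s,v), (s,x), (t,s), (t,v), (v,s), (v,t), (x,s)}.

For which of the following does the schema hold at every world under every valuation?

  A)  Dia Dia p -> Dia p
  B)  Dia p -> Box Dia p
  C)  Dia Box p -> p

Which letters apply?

C

R is symmetric: every R-edge is matched by its reverse.
R is not transitive: s R t and t R s but not s R s.
R is not euclidean: s R t and s R x but not t R x.
(A) Dia Dia p -> Dia p (the dual of axiom 4) characterises the transitive frames. R is not transitive — not valid.
(B) axiom 5: valid iff R is euclidean. R is not euclidean — not valid.
(C) the dual of axiom B: valid iff R is symmetric. R is symmetric — valid.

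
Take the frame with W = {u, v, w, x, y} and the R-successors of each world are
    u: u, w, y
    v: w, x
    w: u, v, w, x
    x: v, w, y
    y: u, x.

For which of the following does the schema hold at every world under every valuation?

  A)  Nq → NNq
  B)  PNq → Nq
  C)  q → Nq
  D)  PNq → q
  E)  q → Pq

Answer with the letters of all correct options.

D

R is not reflexive: not v R v.
R is symmetric: every R-edge is matched by its reverse.
R is not transitive: u R w and w R v but not u R v.
R is not euclidean: u R w and u R y but not w R y.
R is not a subset of the identity: u R w with u ≠ w.
(A) Nq → NNq (axiom 4) characterises the transitive frames. R is not transitive — not valid.
(B) the dual of axiom 5: valid iff R is euclidean. R is not euclidean — not valid.
(C) q → Nq is valid only on frames where every R-edge is a self-loop. Here R ⊄ identity — not valid.
(D) the dual of axiom B: valid iff R is symmetric. R is symmetric — valid.
(E) the dual of axiom T: valid iff R is reflexive. R is not reflexive — not valid.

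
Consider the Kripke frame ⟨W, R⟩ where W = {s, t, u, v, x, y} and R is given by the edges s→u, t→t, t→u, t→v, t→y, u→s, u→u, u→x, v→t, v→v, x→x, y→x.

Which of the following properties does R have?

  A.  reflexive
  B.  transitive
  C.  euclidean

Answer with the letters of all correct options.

(A) not reflexive: not s R s.
(B) not transitive: s R u and u R s but not s R s.
(C) not euclidean: t R u and t R t but not u R t.

none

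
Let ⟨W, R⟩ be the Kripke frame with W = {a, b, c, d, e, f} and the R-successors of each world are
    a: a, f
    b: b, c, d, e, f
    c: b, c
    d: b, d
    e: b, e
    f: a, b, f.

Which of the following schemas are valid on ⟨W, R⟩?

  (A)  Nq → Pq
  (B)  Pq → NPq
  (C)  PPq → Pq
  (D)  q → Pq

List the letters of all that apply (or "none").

R is reflexive: each world relates to itself.
R is not transitive: a R f and f R b but not a R b.
R is not euclidean: b R c and b R d but not c R d.
R is serial: every world has an R-successor.
(A) Nq → Pq is axiom D, which corresponds to seriality. R is serial — valid.
(B) Pq → NPq (axiom 5) characterises the euclidean frames. R is not euclidean — not valid.
(C) PPq → Pq (the dual of axiom 4) characterises the transitive frames. R is not transitive — not valid.
(D) q → Pq is the dual of axiom T, which corresponds to reflexivity. R is reflexive — valid.

A, D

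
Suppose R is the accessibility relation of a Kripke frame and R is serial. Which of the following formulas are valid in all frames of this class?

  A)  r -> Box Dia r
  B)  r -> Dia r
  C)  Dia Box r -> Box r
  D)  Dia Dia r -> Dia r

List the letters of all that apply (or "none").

none

(A) r -> Box Dia r is axiom B, which corresponds to symmetry. Such an R need not be symmetric — not valid.
(B) r -> Dia r is the dual of axiom T, which corresponds to reflexivity. Such an R need not be reflexive — not valid.
(C) Dia Box r -> Box r (the dual of axiom 5) characterises the euclidean frames. Such an R need not be euclidean — not valid.
(D) Dia Dia r -> Dia r is the dual of axiom 4; it is valid on a frame exactly when R is transitive. Such an R need not be transitive, so not valid.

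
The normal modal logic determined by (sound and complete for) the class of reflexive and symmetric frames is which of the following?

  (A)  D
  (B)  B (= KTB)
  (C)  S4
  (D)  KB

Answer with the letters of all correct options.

B

(A) D is determined by the class of serial frames.
(B) B (= KTB) is determined by exactly this class.
(C) S4 is determined by the class of reflexive and transitive frames.
(D) KB is determined by the class of symmetric frames.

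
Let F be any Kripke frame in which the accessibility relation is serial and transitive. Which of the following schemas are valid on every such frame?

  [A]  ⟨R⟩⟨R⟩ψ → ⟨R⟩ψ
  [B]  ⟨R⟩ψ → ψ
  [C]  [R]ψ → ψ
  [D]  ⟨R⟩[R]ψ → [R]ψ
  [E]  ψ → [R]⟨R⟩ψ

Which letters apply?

A

(A) ⟨R⟩⟨R⟩ψ → ⟨R⟩ψ is the dual of axiom 4, which corresponds to transitivity. Every such R is transitive — valid.
(B) ⟨R⟩ψ → ψ (the converse of T) corresponds to R being a subset of the identity. Such an R need not be a subset of the identity, so not valid.
(C) [R]ψ → ψ (axiom T) characterises the reflexive frames. Such an R need not be reflexive — not valid.
(D) the dual of axiom 5: valid iff R is euclidean. Such an R need not be euclidean — not valid.
(E) ψ → [R]⟨R⟩ψ is axiom B; it is valid on a frame exactly when R is symmetric. Such an R need not be symmetric, so not valid.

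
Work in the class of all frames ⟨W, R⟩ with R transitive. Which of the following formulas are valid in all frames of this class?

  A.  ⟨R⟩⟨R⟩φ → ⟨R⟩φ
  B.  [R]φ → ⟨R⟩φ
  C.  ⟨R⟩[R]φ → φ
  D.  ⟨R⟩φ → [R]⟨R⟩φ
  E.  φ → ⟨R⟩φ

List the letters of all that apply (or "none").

A

(A) ⟨R⟩⟨R⟩φ → ⟨R⟩φ is the dual of axiom 4, which corresponds to transitivity. Every such R is transitive — valid.
(B) [R]φ → ⟨R⟩φ is axiom D; it is valid on a frame exactly when R is serial. Such an R need not be serial, so not valid.
(C) ⟨R⟩[R]φ → φ is the dual of axiom B; it is valid on a frame exactly when R is symmetric. Such an R need not be symmetric, so not valid.
(D) ⟨R⟩φ → [R]⟨R⟩φ is axiom 5, which corresponds to the euclidean property. Such an R need not be euclidean — not valid.
(E) φ → ⟨R⟩φ is the dual of axiom T, which corresponds to reflexivity. Such an R need not be reflexive — not valid.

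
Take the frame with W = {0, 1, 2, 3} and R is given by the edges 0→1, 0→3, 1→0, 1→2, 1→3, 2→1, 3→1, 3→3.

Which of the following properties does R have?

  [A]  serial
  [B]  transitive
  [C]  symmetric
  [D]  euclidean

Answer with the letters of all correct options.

(A) serial: every world has an R-successor.
(B) not transitive: 0 R 1 and 1 R 0 but not 0 R 0.
(C) not symmetric: 0 R 3 but not 3 R 0.
(D) not euclidean: 1 R 0 and 1 R 2 but not 0 R 2.

A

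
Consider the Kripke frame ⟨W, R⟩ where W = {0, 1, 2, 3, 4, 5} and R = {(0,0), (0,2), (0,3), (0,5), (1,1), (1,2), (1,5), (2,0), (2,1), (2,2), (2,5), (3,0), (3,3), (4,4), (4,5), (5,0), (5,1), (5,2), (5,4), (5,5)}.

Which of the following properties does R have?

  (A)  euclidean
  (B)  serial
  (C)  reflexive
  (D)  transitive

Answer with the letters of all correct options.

B, C

(A) not euclidean: 0 R 2 and 0 R 3 but not 2 R 3.
(B) serial: every world has an R-successor.
(C) reflexive: each world relates to itself.
(D) not transitive: 0 R 2 and 2 R 1 but not 0 R 1.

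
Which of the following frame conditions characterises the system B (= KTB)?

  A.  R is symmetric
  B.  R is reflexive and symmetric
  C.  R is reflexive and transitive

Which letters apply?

B

(A) this class determines KB, not B (= KTB).
(B) B (= KTB) is sound and complete for exactly this class.
(C) this class determines S4, not B (= KTB).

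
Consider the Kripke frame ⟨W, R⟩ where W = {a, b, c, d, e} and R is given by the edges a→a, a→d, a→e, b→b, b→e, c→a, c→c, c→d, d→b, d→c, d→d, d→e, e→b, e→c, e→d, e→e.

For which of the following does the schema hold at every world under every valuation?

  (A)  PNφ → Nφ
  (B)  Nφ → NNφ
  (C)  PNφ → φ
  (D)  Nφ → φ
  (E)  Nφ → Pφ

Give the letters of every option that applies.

D, E

R is reflexive: each world relates to itself.
R is not symmetric: a R d but not d R a.
R is not transitive: a R d and d R b but not a R b.
R is not euclidean: a R d and a R a but not d R a.
R is serial: every world has an R-successor.
(A) PNφ → Nφ (the dual of axiom 5) characterises the euclidean frames. R is not euclidean — not valid.
(B) Nφ → NNφ is axiom 4, which corresponds to transitivity. R is not transitive — not valid.
(C) the dual of axiom B: valid iff R is symmetric. R is not symmetric — not valid.
(D) Nφ → φ is axiom T; it is valid on a frame exactly when R is reflexive. R is reflexive, so valid.
(E) Nφ → Pφ is axiom D, which corresponds to seriality. R is serial — valid.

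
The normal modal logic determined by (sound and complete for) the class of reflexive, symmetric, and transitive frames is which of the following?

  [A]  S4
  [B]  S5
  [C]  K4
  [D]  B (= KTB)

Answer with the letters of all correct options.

(A) S4 is determined by the class of reflexive and transitive frames.
(B) S5 is determined by exactly this class.
(C) K4 is determined by the class of transitive frames.
(D) B (= KTB) is determined by the class of reflexive and symmetric frames.

B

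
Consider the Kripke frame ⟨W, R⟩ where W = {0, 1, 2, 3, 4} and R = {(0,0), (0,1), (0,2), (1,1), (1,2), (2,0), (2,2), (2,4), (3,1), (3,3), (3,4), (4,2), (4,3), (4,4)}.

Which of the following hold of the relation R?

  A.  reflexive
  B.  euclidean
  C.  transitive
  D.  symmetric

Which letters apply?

A

(A) reflexive: each world relates to itself.
(B) not euclidean: 0 R 1 and 0 R 0 but not 1 R 0.
(C) not transitive: 0 R 2 and 2 R 4 but not 0 R 4.
(D) not symmetric: 0 R 1 but not 1 R 0.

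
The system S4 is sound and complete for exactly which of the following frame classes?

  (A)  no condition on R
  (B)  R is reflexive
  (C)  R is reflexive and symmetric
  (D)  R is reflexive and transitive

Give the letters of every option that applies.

(A) this class determines K, not S4.
(B) this class determines T (= KT), not S4.
(C) this class determines B (= KTB), not S4.
(D) S4 is sound and complete for exactly this class.

D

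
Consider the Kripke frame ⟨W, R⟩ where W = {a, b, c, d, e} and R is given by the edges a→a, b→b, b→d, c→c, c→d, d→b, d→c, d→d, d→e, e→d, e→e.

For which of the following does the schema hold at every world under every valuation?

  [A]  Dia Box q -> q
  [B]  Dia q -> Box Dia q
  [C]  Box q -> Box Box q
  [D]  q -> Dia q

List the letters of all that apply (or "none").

A, D

R is reflexive: each world relates to itself.
R is symmetric: every R-edge is matched by its reverse.
R is not transitive: b R d and d R c but not b R c.
R is not euclidean: d R b and d R c but not b R c.
(A) the dual of axiom B: valid iff R is symmetric. R is symmetric — valid.
(B) Dia q -> Box Dia q (axiom 5) characterises the euclidean frames. R is not euclidean — not valid.
(C) axiom 4: valid iff R is transitive. R is not transitive — not valid.
(D) q -> Dia q (the dual of axiom T) characterises the reflexive frames. R is reflexive — valid.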